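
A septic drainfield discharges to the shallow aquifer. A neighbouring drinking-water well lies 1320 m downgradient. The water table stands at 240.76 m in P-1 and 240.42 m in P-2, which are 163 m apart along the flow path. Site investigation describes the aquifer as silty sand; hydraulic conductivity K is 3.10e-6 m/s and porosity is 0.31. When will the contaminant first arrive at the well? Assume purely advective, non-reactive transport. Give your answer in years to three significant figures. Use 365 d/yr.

2010 years

Hydraulic gradient i = (240.76 − 240.42) / 163 = 0.34 / 163 = 0.002086
K = 3.10e-6 m/s × 86400 s/d = 0.2678 m/d
q = Ki = 0.2678 × 0.002086 = 5.587e-4 m/d
Average linear velocity = 5.587e-4 / 0.31 = 0.001802 m/d
t = L / v = 1320 / 0.001802 = 732400 d
   = 732400 / 365 = 2010 yr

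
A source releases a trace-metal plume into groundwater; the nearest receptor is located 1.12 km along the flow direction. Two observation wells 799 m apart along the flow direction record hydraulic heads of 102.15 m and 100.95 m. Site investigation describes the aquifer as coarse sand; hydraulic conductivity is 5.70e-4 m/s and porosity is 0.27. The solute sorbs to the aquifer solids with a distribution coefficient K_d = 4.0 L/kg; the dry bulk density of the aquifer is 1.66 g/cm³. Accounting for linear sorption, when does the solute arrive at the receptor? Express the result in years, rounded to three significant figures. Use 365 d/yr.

287 years

Hydraulic gradient i = (102.15 − 100.95) / 799 = 1.20 / 799 = 0.001502
K = 5.70e-4 m/s × 86400 s/d = 49.25 m/d
q = Ki = 49.25 × 0.001502 = 0.07396 m/d
v_s = q/n_e = 0.07396/0.27 = 0.2739 m/d
Retardation R = 1 + ρ_b·K_d/n = 1 + 1.66×4.0/0.27 = 25.59
Contaminant velocity v_c = v/R = 0.2739/25.59 = 0.01070 m/d
L = 1.12 km = 1120 m
t = L/v_c = 1120/0.01070 = 104600 d
   = 104600/365 = 287 yr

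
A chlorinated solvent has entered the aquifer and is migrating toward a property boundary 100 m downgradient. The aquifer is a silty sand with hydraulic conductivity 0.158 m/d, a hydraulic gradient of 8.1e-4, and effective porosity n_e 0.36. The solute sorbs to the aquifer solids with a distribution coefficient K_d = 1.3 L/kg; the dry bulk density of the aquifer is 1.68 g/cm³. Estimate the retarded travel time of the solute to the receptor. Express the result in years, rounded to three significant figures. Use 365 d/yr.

Specific discharge q = 0.158 × 8.1e-4 = 1.280e-4 m/d
Seepage velocity v = q / n = 1.280e-4 / 0.36 = 3.555e-4 m/d
Retardation R = 1 + ρ_b·K_d/n = 1 + 1.68×1.3/0.36 = 7.067
Contaminant velocity v_c = v/R = 3.555e-4/7.067 = 5.031e-5 m/d
t = L/v_c = 100/5.031e-5 = 1.988e6 d
   = 1.988e6/365 = 5450 yr

5450 years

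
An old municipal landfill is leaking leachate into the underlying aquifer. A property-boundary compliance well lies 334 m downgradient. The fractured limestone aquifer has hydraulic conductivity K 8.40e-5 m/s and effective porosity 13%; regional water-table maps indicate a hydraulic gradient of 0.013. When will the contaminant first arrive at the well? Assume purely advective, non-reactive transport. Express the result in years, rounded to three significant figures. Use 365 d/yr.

1.26 years

K = 8.40e-5 m/s × 86400 s/d = 7.258 m/d
Darcy flux q = K·i = 7.258 × 0.013 = 0.09435 m/d
v_s = q/n_e = 0.09435/0.13 = 0.7258 m/d
t = L / v = 334 / 0.7258 = 460.2 d
   = 460.2 / 365 = 1.26 yr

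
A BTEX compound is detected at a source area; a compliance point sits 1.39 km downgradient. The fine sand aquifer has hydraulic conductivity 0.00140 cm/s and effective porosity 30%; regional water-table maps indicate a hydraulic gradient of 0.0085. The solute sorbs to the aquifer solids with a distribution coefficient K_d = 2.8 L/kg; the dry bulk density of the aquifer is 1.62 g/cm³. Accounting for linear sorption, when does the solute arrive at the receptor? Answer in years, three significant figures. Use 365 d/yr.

1790 years

K = 0.00140 cm/s × 864 = 1.210 m/d
q = Ki = 1.210 × 0.0085 = 0.01028 m/d
Seepage velocity v = q / n = 0.01028 / 0.30 = 0.03427 m/d
Retardation R = 1 + ρ_b·K_d/n = 1 + 1.62×2.8/0.30 = 16.12
Contaminant velocity v_c = v/R = 0.03427/16.12 = 0.002126 m/d
L = 1.39 km = 1390 m
t = L/v_c = 1390/0.002126 = 653800 d
   = 653800/365 = 1790 yr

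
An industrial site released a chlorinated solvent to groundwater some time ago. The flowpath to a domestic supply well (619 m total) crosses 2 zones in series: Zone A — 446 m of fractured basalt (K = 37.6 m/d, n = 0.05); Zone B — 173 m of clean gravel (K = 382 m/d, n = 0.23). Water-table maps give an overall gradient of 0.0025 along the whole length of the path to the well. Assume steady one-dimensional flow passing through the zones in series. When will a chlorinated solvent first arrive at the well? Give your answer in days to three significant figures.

Steady 1-D flow in series ⇒ the Darcy flux q is identical in every zone and the zone head losses add (resistances L/K in series).
Σ(L/K) = 446/37.6 + 173/382 = 11.86 + 0.4529 = 12.31 d
K_eq = L_total / Σ(L/K) = 619 / 12.31 = 50.27 m/d
q = K_eq · i = 50.27 × 0.0025 = 0.1257 m/d (same in every zone)
Zone A: v = q/n = 0.1257/0.05 = 2.513 m/d → t_A = 446/2.513 = 177.5 d
Zone B: v = q/n = 0.1257/0.23 = 0.5464 m/d → t_B = 173/0.5464 = 316.6 d
Total t = 177.5 + 316.6 = 494.1 d

494 days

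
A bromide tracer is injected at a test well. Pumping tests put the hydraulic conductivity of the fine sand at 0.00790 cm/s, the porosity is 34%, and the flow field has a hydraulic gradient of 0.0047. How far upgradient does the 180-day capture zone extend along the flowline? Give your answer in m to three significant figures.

K = 0.00790 cm/s × 864 = 6.826 m/d
q = Ki = 6.826 × 0.0047 = 0.03208 m/d
v = Ki/n = 6.826·0.0047/0.34 = 0.09435 m/d
L = v × T = 0.09435 × 180 = 16.98 m

17.0 m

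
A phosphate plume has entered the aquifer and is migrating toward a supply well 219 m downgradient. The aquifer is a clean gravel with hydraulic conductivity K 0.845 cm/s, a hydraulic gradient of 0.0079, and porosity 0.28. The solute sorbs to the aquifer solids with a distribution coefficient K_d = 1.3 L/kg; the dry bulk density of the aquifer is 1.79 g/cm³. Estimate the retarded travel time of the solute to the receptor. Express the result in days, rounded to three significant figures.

99.0 days

K = 0.845 cm/s × 864 = 730.1 m/d
Darcy flux q = K·i = 730.1 × 0.0079 = 5.768 m/d
v = Ki/n = 730.1·0.0079/0.28 = 20.60 m/d
Retardation R = 1 + ρ_b·K_d/n = 1 + 1.79×1.3/0.28 = 9.311
Contaminant velocity v_c = v/R = 20.60/9.311 = 2.212 m/d
t = L/v_c = 219/2.212 = 98.99 d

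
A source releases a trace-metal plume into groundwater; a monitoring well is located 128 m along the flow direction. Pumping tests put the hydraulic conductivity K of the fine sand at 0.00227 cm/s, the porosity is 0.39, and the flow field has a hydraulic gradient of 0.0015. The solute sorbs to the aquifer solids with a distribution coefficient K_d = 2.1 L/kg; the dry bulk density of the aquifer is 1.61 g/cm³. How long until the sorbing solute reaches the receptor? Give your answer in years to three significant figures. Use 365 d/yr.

450 years

K = 0.00227 cm/s × 864 = 1.961 m/d
q = Ki = 1.961 × 0.0015 = 0.002942 m/d
Average linear velocity = 0.002942 / 0.39 = 0.007543 m/d
Retardation R = 1 + ρ_b·K_d/n = 1 + 1.61×2.1/0.39 = 9.669
Contaminant velocity v_c = v/R = 0.007543/9.669 = 7.801e-4 m/d
t = L/v_c = 128/7.801e-4 = 164100 d
   = 164100/365 = 450 yr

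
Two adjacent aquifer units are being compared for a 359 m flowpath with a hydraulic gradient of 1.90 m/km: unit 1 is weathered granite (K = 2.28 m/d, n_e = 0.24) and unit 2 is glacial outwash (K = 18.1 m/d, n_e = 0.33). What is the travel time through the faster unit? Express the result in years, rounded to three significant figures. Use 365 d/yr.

Unit 1 (weathered granite): v = 2.28×0.0019/0.24 = 0.01805 m/d, t = 359/0.01805 = 19890 d
Unit 2 (glacial outwash): v = 18.1×0.0019/0.33 = 0.1042 m/d, t = 359/0.1042 = 3445 d
Faster: 3445 d / 365 = 9.44 yr

9.44 years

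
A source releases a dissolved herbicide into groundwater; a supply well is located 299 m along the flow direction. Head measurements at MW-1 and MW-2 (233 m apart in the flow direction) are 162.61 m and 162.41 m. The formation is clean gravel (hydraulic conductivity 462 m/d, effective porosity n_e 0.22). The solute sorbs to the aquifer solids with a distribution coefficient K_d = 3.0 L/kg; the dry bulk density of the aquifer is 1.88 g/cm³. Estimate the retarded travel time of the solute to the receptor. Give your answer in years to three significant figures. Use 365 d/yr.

Hydraulic gradient i = (162.61 − 162.41) / 233 = 0.20 / 233 = 8.584e-4
Darcy flux q = K·i = 462 × 8.584e-4 = 0.3966 m/d
v_s = q/n_e = 0.3966/0.22 = 1.803 m/d
Retardation R = 1 + ρ_b·K_d/n = 1 + 1.88×3.0/0.22 = 26.64
Contaminant velocity v_c = v/R = 1.803/26.64 = 0.06767 m/d
t = L/v_c = 299/0.06767 = 4418 d
   = 4418/365 = 12.1 yr

12.1 years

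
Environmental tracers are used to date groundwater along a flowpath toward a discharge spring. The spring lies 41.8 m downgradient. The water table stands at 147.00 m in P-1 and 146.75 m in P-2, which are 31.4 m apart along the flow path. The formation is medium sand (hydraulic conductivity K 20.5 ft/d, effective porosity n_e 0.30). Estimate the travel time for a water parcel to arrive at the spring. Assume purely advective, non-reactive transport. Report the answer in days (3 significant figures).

Hydraulic gradient i = (147.00 − 146.75) / 31.4 = 0.25 / 31.4 = 0.007962
K = 20.5 ft/d × 0.3048 = 6.248 m/d
Darcy flux q = K·i = 6.248 × 0.007962 = 0.04975 m/d
v = Ki/n = 6.248·0.007962/0.30 = 0.1658 m/d
t = L / v = 41.8 / 0.1658 = 252.1 d

252 days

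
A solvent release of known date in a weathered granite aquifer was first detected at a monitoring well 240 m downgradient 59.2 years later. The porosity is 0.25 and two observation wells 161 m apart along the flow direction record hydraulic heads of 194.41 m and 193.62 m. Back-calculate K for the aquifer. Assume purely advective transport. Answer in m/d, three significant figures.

Hydraulic gradient i = (194.41 − 193.62) / 161 = 0.79 / 161 = 0.004907
t = 59.2 years = 21610 d
v = L / t = 240 / 21610 = 0.01111 m/d
K = v · n / i = 0.01111 × 0.25 / 0.004907 = 0.566 m/d

0.566 m/d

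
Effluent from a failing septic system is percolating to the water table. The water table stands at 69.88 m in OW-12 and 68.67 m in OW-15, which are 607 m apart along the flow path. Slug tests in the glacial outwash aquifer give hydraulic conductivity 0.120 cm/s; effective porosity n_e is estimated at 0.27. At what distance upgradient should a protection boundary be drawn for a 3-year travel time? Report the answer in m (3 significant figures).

Hydraulic gradient i = (69.88 − 68.67) / 607 = 1.21 / 607 = 0.001993
K = 0.120 cm/s × 864 = 103.7 m/d
q = Ki = 103.7 × 0.001993 = 0.2067 m/d
Seepage velocity v = q / n = 0.2067 / 0.27 = 0.7655 m/d
T = 3 yr × 365 = 1095 d
L = v × T = 0.7655 × 1095 = 838.2 m

838 m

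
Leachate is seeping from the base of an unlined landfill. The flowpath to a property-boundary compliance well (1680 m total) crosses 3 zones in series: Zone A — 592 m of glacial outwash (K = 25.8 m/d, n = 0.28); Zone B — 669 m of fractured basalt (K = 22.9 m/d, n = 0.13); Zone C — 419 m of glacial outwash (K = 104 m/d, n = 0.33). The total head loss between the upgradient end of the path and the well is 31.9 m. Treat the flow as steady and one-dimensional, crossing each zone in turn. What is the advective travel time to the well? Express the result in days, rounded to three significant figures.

689 days

Continuity: the same q passes through each zone, so ΔH = q·Σ(L_j/K_j) — the zones act as resistances in series.
Σ(L/K) = 592/25.8 + 669/22.9 + 419/104 = 22.95 + 29.21 + 4.029 = 56.19 d
q = ΔH / Σ(L/K) = 31.9 / 56.19 = 0.5677 m/d (same in every zone)
Zone A: v = q/n = 0.5677/0.28 = 2.028 m/d → t_A = 592/2.028 = 292.0 d
Zone B: v = q/n = 0.5677/0.13 = 4.367 m/d → t_B = 669/4.367 = 153.2 d
Zone C: v = q/n = 0.5677/0.33 = 1.720 m/d → t_C = 419/1.720 = 243.5 d
Total t = 292.0 + 153.2 + 243.5 = 688.7 d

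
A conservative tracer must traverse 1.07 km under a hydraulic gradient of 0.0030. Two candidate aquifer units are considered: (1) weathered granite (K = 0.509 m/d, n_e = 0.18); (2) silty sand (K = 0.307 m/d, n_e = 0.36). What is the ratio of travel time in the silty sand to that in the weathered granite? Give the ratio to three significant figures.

Unit 1 (weathered granite): v = 0.509×0.0030/0.18 = 0.008483 m/d, t = 1070/0.008483 = 126100 d
Unit 2 (silty sand): v = 0.307×0.0030/0.36 = 0.002558 m/d, t = 1070/0.002558 = 418200 d
t(silty sand) / t(weathered granite) = 418200/126100 = 3.32

3.32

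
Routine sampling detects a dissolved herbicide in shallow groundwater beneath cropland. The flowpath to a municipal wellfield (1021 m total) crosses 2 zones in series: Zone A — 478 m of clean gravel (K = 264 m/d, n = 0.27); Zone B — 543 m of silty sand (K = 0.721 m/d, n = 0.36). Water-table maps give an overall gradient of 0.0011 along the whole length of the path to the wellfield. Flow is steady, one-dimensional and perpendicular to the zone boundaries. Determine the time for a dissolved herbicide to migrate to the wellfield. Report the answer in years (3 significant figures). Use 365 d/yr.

For zones in series the flux q is common to all zones; the equivalent conductivity is the harmonic (thickness-weighted) mean, K_eq = L_total / Σ(L_j/K_j).
Σ(L/K) = 478/264 + 543/0.721 = 1.811 + 753.1 = 754.9 d
K_eq = L_total / Σ(L/K) = 1021 / 754.9 = 1.352 m/d
q = K_eq · i = 1.352 × 0.0011 = 0.001488 m/d (same in every zone)
Zone A: v = q/n = 0.001488/0.27 = 0.005510 m/d → t_A = 478/0.005510 = 86750 d
Zone B: v = q/n = 0.001488/0.36 = 0.004132 m/d → t_B = 543/0.004132 = 131400 d
Total t = 86750 + 131400 = 218200 d
   = 218200 / 365 = 598 yr

598 years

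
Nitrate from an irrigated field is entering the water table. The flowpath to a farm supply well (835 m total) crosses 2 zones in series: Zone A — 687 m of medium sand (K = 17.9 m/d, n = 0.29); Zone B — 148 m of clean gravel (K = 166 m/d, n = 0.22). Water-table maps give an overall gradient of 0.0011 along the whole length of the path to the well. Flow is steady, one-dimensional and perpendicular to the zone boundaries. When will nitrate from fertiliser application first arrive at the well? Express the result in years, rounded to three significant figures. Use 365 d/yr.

27.2 years

Continuity: the same q passes through each zone, so ΔH = q·Σ(L_j/K_j) — the zones act as resistances in series.
Σ(L/K) = 687/17.9 + 148/166 = 38.38 + 0.8916 = 39.27 d
K_eq = L_total / Σ(L/K) = 835 / 39.27 = 21.26 m/d
q = K_eq · i = 21.26 × 0.0011 = 0.02339 m/d (same in every zone)
Zone A: v = q/n = 0.02339/0.29 = 0.08065 m/d → t_A = 687/0.08065 = 8518 d
Zone B: v = q/n = 0.02339/0.22 = 0.1063 m/d → t_B = 148/0.1063 = 1392 d
Total t = 8518 + 1392 = 9910 d
   = 9910 / 365 = 27.2 yr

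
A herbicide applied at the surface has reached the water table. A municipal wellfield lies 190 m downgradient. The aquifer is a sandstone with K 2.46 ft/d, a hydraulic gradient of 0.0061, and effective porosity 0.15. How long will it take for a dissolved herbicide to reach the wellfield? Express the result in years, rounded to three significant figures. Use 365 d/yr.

K = 2.46 ft/d × 0.3048 = 0.7498 m/d
q = Ki = 0.7498 × 0.0061 = 0.004574 m/d
Average linear velocity = 0.004574 / 0.15 = 0.03049 m/d
t = L / v = 190 / 0.03049 = 6231 d
   = 6231 / 365 = 17.1 yr

17.1 years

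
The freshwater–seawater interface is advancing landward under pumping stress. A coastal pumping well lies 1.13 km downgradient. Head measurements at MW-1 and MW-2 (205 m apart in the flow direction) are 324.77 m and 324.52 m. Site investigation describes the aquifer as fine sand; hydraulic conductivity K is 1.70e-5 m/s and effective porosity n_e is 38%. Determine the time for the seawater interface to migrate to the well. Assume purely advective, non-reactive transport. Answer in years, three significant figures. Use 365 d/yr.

Hydraulic gradient i = (324.77 − 324.52) / 205 = 0.25 / 205 = 0.001220
K = 1.70e-5 m/s × 86400 s/d = 1.469 m/d
Specific discharge q = 1.469 × 0.001220 = 0.001791 m/d
Seepage velocity v = q / n = 0.001791 / 0.38 = 0.004714 m/d
L = 1.13 km = 1130 m
t = L / v = 1130 / 0.004714 = 239700 d
   = 239700 / 365 = 657 yr

657 years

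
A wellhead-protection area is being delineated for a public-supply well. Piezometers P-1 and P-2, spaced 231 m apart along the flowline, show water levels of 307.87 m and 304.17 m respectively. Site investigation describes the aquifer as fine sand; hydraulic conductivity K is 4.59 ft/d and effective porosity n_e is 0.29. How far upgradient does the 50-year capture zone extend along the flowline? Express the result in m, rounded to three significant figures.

1410 m

Hydraulic gradient i = (307.87 − 304.17) / 231 = 3.70 / 231 = 0.01602
K = 4.59 ft/d × 0.3048 = 1.399 m/d
Specific discharge q = 1.399 × 0.01602 = 0.02241 m/d
Average linear velocity = 0.02241 / 0.29 = 0.07727 m/d
T = 50 yr × 365 = 18250 d
L = v × T = 0.07727 × 18250 = 1410 m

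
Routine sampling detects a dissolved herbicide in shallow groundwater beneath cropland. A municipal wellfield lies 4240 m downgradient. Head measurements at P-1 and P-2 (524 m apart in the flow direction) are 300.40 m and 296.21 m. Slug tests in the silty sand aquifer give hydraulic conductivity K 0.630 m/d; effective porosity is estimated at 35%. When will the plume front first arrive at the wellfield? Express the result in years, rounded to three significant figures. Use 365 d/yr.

Hydraulic gradient i = (300.40 − 296.21) / 524 = 4.19 / 524 = 0.007996
q = Ki = 0.630 × 0.007996 = 0.005038 m/d
v = Ki/n = 0.630·0.007996/0.35 = 0.01439 m/d
t = L / v = 4240 / 0.01439 = 294600 d
   = 294600 / 365 = 807 yr

807 years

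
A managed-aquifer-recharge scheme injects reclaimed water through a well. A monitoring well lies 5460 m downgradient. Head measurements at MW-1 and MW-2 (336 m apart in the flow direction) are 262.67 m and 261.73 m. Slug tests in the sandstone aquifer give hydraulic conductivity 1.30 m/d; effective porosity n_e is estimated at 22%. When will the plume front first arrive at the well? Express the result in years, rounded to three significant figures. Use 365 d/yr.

Hydraulic gradient i = (262.67 − 261.73) / 336 = 0.94 / 336 = 0.002798
q = Ki = 1.30 × 0.002798 = 0.003637 m/d
v = Ki/n = 1.30·0.002798/0.22 = 0.01653 m/d
t = L / v = 5460 / 0.01653 = 330300 d
   = 330300 / 365 = 905 yr

905 years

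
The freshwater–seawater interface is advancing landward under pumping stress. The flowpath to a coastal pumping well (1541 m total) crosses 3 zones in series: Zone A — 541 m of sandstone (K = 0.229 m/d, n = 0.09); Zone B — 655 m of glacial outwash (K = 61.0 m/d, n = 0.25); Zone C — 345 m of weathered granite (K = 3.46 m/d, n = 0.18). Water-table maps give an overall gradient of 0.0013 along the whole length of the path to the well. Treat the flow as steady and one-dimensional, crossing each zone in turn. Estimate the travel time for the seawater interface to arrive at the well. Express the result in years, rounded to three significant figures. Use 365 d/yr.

Steady 1-D flow in series ⇒ the Darcy flux q is identical in every zone and the zone head losses add (resistances L/K in series).
Σ(L/K) = 541/0.229 + 655/61.0 + 345/3.46 = 2362 + 10.74 + 99.71 = 2473 d
K_eq = L_total / Σ(L/K) = 1541 / 2473 = 0.6232 m/d
q = K_eq · i = 0.6232 × 0.0013 = 8.101e-4 m/d (same in every zone)
Zone A: v = q/n = 8.101e-4/0.09 = 0.009001 m/d → t_A = 541/0.009001 = 60100 d
Zone B: v = q/n = 8.101e-4/0.25 = 0.003240 m/d → t_B = 655/0.003240 = 202100 d
Zone C: v = q/n = 8.101e-4/0.18 = 0.004501 m/d → t_C = 345/0.004501 = 76660 d
Total t = 60100 + 202100 + 76660 = 338900 d
   = 338900 / 365 = 928 yr

928 years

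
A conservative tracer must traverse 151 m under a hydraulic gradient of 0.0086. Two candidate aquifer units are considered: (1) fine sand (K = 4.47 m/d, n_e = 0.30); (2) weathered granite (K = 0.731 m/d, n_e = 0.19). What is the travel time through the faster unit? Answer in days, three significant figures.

1180 days

Unit 1 (fine sand): v = 4.47×0.0086/0.30 = 0.1281 m/d, t = 151/0.1281 = 1178 d
Unit 2 (weathered granite): v = 0.731×0.0086/0.19 = 0.03309 m/d, t = 151/0.03309 = 4564 d
Faster unit: t = 1180 d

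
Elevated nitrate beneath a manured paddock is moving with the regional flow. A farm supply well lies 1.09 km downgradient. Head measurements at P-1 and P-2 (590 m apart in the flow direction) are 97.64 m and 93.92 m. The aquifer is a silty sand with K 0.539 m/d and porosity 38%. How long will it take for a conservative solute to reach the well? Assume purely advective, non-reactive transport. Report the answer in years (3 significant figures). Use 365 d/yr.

Hydraulic gradient i = (97.64 − 93.92) / 590 = 3.72 / 590 = 0.006305
Specific discharge q = 0.539 × 0.006305 = 0.003398 m/d
Seepage velocity v = q / n = 0.003398 / 0.38 = 0.008943 m/d
L = 1.09 km = 1090 m
t = L / v = 1090 / 0.008943 = 121900 d
   = 121900 / 365 = 334 yr

334 years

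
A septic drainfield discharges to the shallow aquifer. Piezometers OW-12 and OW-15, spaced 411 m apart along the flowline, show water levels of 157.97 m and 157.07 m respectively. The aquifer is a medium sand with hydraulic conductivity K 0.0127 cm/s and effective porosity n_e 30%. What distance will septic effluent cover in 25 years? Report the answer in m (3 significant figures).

731 m

Hydraulic gradient i = (157.97 − 157.07) / 411 = 0.90 / 411 = 0.002190
K = 0.0127 cm/s × 864 = 10.97 m/d
Darcy flux q = K·i = 10.97 × 0.002190 = 0.02403 m/d
Average linear velocity = 0.02403 / 0.30 = 0.08009 m/d
T = 25 yr × 365 = 9125 d
L = v × T = 0.08009 × 9125 = 730.9 m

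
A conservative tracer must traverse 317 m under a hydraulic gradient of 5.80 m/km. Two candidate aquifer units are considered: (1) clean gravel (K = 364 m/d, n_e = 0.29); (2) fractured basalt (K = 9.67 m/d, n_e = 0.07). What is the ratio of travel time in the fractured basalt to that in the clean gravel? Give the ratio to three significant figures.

9.09

Unit 1 (clean gravel): v = 364×0.0058/0.29 = 7.280 m/d, t = 317/7.280 = 43.54 d
Unit 2 (fractured basalt): v = 9.67×0.0058/0.07 = 0.8012 m/d, t = 317/0.8012 = 395.6 d
t(fractured basalt) / t(clean gravel) = 395.6/43.54 = 9.09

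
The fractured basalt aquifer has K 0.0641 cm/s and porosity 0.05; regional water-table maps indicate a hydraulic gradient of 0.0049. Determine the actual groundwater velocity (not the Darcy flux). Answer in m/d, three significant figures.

5.43 m/d

K = 0.0641 cm/s × 864 = 55.38 m/d
Specific discharge q = 55.38 × 0.0049 = 0.2714 m/d
v = Ki/n = 55.38·0.0049/0.05 = 5.427 m/d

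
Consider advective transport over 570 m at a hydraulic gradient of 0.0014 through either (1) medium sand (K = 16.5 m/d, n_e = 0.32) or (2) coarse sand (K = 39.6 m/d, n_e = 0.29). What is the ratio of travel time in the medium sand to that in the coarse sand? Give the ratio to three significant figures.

Unit 1 (medium sand): v = 16.5×0.0014/0.32 = 0.07219 m/d, t = 570/0.07219 = 7896 d
Unit 2 (coarse sand): v = 39.6×0.0014/0.29 = 0.1912 m/d, t = 570/0.1912 = 2982 d
t(medium sand) / t(coarse sand) = 7896/2982 = 2.65

2.65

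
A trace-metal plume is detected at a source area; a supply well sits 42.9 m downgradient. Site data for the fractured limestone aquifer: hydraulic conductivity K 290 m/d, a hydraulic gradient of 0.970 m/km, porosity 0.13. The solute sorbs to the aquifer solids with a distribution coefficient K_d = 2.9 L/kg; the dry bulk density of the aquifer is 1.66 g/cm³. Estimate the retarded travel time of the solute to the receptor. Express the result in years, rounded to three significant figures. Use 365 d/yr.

Specific discharge q = 290 × 9.7e-4 = 0.2813 m/d
v_s = q/n_e = 0.2813/0.13 = 2.164 m/d
Retardation R = 1 + ρ_b·K_d/n = 1 + 1.66×2.9/0.13 = 38.03
Contaminant velocity v_c = v/R = 2.164/38.03 = 0.05690 m/d
t = L/v_c = 42.9/0.05690 = 754.0 d
   = 754.0/365 = 2.07 yr

2.07 years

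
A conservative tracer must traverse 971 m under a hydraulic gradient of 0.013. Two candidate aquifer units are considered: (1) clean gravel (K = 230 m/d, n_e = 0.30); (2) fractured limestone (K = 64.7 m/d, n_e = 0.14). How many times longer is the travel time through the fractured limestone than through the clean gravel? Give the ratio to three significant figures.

Unit 1 (clean gravel): v = 230×0.013/0.30 = 9.967 m/d, t = 971/9.967 = 97.42 d
Unit 2 (fractured limestone): v = 64.7×0.013/0.14 = 6.008 m/d, t = 971/6.008 = 161.6 d
t(fractured limestone) / t(clean gravel) = 161.6/97.42 = 1.66

1.66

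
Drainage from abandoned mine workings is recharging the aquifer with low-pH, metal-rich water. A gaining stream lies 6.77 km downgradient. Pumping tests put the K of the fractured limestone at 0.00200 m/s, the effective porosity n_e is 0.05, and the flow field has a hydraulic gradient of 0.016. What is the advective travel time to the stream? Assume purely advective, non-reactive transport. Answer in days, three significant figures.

122 days

K = 0.00200 m/s × 86400 s/d = 172.8 m/d
q = Ki = 172.8 × 0.016 = 2.765 m/d
v = Ki/n = 172.8·0.016/0.05 = 55.30 m/d
L = 6.77 km = 6770 m
t = L / v = 6770 / 55.30 = 122.4 d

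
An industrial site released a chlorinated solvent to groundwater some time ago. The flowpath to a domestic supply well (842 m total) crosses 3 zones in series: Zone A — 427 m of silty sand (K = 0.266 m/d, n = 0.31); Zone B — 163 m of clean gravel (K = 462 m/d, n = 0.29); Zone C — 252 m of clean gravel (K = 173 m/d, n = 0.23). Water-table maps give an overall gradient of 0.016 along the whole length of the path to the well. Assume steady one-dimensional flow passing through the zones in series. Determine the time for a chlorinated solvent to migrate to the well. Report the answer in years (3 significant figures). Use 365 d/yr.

For zones in series the flux q is common to all zones; the equivalent conductivity is the harmonic (thickness-weighted) mean, K_eq = L_total / Σ(L_j/K_j).
Σ(L/K) = 427/0.266 + 163/462 + 252/173 = 1605 + 0.3528 + 1.457 = 1607 d
K_eq = L_total / Σ(L/K) = 842 / 1607 = 0.5239 m/d
q = K_eq · i = 0.5239 × 0.016 = 0.008383 m/d (same in every zone)
Zone A: v = q/n = 0.008383/0.31 = 0.02704 m/d → t_A = 427/0.02704 = 15790 d
Zone B: v = q/n = 0.008383/0.29 = 0.02891 m/d → t_B = 163/0.02891 = 5639 d
Zone C: v = q/n = 0.008383/0.23 = 0.03645 m/d → t_C = 252/0.03645 = 6914 d
Total t = 15790 + 5639 + 6914 = 28340 d
   = 28340 / 365 = 77.7 yr

77.7 years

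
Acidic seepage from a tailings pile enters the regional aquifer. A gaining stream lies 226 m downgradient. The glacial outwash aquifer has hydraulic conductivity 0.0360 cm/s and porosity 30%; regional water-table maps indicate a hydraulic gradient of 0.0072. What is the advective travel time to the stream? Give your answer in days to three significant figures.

303 days

K = 0.0360 cm/s × 864 = 31.10 m/d
Darcy flux q = K·i = 31.10 × 0.0072 = 0.2239 m/d
v = Ki/n = 31.10·0.0072/0.30 = 0.7465 m/d
t = L / v = 226 / 0.7465 = 302.7 d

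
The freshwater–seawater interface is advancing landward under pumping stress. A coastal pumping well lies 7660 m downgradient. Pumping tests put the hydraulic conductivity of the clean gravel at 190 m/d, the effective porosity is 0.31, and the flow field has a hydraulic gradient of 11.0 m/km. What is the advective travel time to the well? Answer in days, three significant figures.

q = Ki = 190 × 0.011 = 2.090 m/d
Seepage velocity v = q / n = 2.090 / 0.31 = 6.742 m/d
t = L / v = 7660 / 6.742 = 1136 d

1140 days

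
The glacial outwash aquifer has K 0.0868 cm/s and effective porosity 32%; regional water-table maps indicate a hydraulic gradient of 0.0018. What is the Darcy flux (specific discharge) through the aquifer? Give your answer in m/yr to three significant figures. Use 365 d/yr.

49.3 m/yr

K = 0.0868 cm/s × 864 = 75.00 m/d
Specific discharge q = 75.00 × 0.0018 = 0.1350 m/d
   = 0.1350 × 365 = 49.3 m/yr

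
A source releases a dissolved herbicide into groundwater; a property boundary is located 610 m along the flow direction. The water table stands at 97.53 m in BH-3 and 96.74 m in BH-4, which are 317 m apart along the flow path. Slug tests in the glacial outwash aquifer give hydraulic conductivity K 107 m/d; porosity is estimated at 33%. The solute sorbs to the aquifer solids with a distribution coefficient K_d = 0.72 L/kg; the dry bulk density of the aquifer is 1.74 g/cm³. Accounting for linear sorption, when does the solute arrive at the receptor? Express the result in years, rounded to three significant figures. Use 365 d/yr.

Hydraulic gradient i = (97.53 − 96.74) / 317 = 0.79 / 317 = 0.002492
Specific discharge q = 107 × 0.002492 = 0.2667 m/d
v = Ki/n = 107·0.002492/0.33 = 0.8080 m/d
Retardation R = 1 + ρ_b·K_d/n = 1 + 1.74×0.72/0.33 = 4.796
Contaminant velocity v_c = v/R = 0.8080/4.796 = 0.1685 m/d
t = L/v_c = 610/0.1685 = 3621 d
   = 3621/365 = 9.92 yr

9.92 years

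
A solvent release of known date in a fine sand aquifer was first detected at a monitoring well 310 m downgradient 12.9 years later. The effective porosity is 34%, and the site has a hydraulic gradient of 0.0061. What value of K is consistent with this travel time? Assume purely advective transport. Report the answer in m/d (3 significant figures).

t = 12.9 years = 4709 d
v = L / t = 310 / 4709 = 0.06584 m/d
K = v · n / i = 0.06584 × 0.34 / 0.0061 = 3.67 m/d

3.67 m/d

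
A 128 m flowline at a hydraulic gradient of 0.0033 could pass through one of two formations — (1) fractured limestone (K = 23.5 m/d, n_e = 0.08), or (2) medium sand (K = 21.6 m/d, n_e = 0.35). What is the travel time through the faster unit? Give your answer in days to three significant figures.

132 days

Unit 1 (fractured limestone): v = 23.5×0.0033/0.08 = 0.9694 m/d, t = 128/0.9694 = 132.0 d
Unit 2 (medium sand): v = 21.6×0.0033/0.35 = 0.2037 m/d, t = 128/0.2037 = 628.5 d
Faster unit: t = 132 d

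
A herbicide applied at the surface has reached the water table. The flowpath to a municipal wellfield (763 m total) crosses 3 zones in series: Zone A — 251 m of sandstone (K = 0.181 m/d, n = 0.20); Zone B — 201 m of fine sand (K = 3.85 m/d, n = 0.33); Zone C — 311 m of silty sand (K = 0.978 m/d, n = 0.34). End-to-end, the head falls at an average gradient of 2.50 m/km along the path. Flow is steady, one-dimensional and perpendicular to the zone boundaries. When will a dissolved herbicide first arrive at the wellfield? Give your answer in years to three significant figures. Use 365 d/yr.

561 years

For zones in series the flux q is common to all zones; the equivalent conductivity is the harmonic (thickness-weighted) mean, K_eq = L_total / Σ(L_j/K_j).
Σ(L/K) = 251/0.181 + 201/3.85 + 311/0.978 = 1387 + 52.21 + 318.0 = 1757 d
K_eq = L_total / Σ(L/K) = 763 / 1757 = 0.4343 m/d
q = K_eq · i = 0.4343 × 0.0025 = 0.001086 m/d (same in every zone)
Zone A: v = q/n = 0.001086/0.20 = 0.005428 m/d → t_A = 251/0.005428 = 46240 d
Zone B: v = q/n = 0.001086/0.33 = 0.003290 m/d → t_B = 201/0.003290 = 61090 d
Zone C: v = q/n = 0.001086/0.34 = 0.003193 m/d → t_C = 311/0.003193 = 97390 d
Total t = 46240 + 61090 + 97390 = 204700 d
   = 204700 / 365 = 561 yr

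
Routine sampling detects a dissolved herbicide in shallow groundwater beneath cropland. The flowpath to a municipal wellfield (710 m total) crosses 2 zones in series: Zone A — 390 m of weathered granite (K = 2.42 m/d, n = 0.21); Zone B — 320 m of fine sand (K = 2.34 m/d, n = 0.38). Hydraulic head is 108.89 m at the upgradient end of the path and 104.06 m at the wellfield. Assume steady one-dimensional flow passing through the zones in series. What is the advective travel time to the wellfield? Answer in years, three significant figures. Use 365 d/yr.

Total head drop ΔH = 108.89 − 104.06 = 4.83 m
Continuity: the same q passes through each zone, so ΔH = q·Σ(L_j/K_j) — the zones act as resistances in series.
Σ(L/K) = 390/2.42 + 320/2.34 = 161.2 + 136.8 = 297.9 d
q = ΔH / Σ(L/K) = 4.83 / 297.9 = 0.01621 m/d (same in every zone)
Zone A: v = q/n = 0.01621/0.21 = 0.07720 m/d → t_A = 390/0.07720 = 5052 d
Zone B: v = q/n = 0.01621/0.38 = 0.04267 m/d → t_B = 320/0.04267 = 7500 d
Total t = 5052 + 7500 = 12550 d
   = 12550 / 365 = 34.4 yr

34.4 years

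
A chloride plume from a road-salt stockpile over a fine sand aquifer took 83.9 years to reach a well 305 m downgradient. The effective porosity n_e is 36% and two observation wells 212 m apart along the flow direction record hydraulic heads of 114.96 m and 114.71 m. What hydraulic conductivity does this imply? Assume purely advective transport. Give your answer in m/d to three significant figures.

Hydraulic gradient i = (114.96 − 114.71) / 212 = 0.25 / 212 = 0.001179
t = 83.9 years = 30620 d
v = L / t = 305 / 30620 = 0.009960 m/d
K = v · n / i = 0.009960 × 0.36 / 0.001179 = 3.04 m/d

3.04 m/d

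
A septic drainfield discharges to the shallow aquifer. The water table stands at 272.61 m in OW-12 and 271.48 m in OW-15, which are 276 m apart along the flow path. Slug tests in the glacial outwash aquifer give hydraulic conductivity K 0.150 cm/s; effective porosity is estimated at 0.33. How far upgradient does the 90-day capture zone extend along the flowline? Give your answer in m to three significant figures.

Hydraulic gradient i = (272.61 − 271.48) / 276 = 1.13 / 276 = 0.004094
K = 0.150 cm/s × 864 = 129.6 m/d
Darcy flux q = K·i = 129.6 × 0.004094 = 0.5306 m/d
v = Ki/n = 129.6·0.004094/0.33 = 1.608 m/d
L = v × T = 1.608 × 90 = 144.7 m

145 m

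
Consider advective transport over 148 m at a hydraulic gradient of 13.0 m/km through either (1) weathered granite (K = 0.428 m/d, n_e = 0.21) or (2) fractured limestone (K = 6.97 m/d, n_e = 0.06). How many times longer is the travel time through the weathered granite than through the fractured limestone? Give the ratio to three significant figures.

57.0

Unit 1 (weathered granite): v = 0.428×0.013/0.21 = 0.02650 m/d, t = 148/0.02650 = 5586 d
Unit 2 (fractured limestone): v = 6.97×0.013/0.06 = 1.510 m/d, t = 148/1.510 = 98.00 d
t(weathered granite) / t(fractured limestone) = 5586/98.00 = 57.0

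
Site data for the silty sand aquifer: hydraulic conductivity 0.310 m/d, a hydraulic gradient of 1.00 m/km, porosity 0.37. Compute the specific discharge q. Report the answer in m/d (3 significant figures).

Specific discharge q = 0.310 × 0.0010 = 3.100e-4 m/d

3.10e-4 m/d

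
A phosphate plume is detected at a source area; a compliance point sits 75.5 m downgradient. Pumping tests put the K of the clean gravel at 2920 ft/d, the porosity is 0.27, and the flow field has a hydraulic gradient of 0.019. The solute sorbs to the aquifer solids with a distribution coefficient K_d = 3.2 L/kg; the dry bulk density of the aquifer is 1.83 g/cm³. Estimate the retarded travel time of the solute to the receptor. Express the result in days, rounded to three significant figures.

27.4 days

K = 2920 ft/d × 0.3048 = 890.0 m/d
Darcy flux q = K·i = 890.0 × 0.019 = 16.91 m/d
v_s = q/n_e = 16.91/0.27 = 62.63 m/d
Retardation R = 1 + ρ_b·K_d/n = 1 + 1.83×3.2/0.27 = 22.69
Contaminant velocity v_c = v/R = 62.63/22.69 = 2.760 m/d
t = L/v_c = 75.5/2.760 = 27.35 d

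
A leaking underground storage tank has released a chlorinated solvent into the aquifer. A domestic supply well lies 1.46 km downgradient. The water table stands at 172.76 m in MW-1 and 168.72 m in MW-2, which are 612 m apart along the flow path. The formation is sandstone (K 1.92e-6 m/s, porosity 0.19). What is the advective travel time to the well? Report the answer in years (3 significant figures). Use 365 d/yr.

694 years

Hydraulic gradient i = (172.76 − 168.72) / 612 = 4.04 / 612 = 0.006601
K = 1.92e-6 m/s × 86400 s/d = 0.1659 m/d
q = Ki = 0.1659 × 0.006601 = 0.001095 m/d
v_s = q/n_e = 0.001095/0.19 = 0.005764 m/d
L = 1.46 km = 1460 m
t = L / v = 1460 / 0.005764 = 253300 d
   = 253300 / 365 = 694 yr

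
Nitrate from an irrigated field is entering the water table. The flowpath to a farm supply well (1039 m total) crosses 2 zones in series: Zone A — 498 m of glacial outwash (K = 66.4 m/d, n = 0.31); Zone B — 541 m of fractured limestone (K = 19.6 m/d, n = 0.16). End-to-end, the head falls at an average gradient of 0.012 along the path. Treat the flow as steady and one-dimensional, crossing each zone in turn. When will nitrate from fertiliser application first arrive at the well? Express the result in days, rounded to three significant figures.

678 days

Steady 1-D flow in series ⇒ the Darcy flux q is identical in every zone and the zone head losses add (resistances L/K in series).
Σ(L/K) = 498/66.4 + 541/19.6 = 7.500 + 27.60 = 35.10 d
K_eq = L_total / Σ(L/K) = 1039 / 35.10 = 29.60 m/d
q = K_eq · i = 29.60 × 0.012 = 0.3552 m/d (same in every zone)
Zone A: v = q/n = 0.3552/0.31 = 1.146 m/d → t_A = 498/1.146 = 434.6 d
Zone B: v = q/n = 0.3552/0.16 = 2.220 m/d → t_B = 541/2.220 = 243.7 d
Total t = 434.6 + 243.7 = 678.3 d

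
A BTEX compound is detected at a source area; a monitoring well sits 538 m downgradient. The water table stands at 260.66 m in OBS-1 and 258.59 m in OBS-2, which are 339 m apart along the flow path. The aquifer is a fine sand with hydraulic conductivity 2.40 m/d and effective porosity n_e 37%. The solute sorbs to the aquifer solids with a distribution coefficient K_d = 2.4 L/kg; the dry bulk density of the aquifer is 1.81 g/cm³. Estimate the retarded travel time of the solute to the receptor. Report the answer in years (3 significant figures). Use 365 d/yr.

Hydraulic gradient i = (260.66 − 258.59) / 339 = 2.07 / 339 = 0.006106
q = Ki = 2.40 × 0.006106 = 0.01465 m/d
v_s = q/n_e = 0.01465/0.37 = 0.03961 m/d
Retardation R = 1 + ρ_b·K_d/n = 1 + 1.81×2.4/0.37 = 12.74
Contaminant velocity v_c = v/R = 0.03961/12.74 = 0.003109 m/d
t = L/v_c = 538/0.003109 = 173100 d
   = 173100/365 = 474 yr

474 years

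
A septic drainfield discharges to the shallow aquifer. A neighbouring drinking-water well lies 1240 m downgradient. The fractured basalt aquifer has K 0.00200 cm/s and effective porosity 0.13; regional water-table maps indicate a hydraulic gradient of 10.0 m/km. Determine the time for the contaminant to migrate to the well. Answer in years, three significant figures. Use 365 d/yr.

K = 0.00200 cm/s × 864 = 1.728 m/d
q = Ki = 1.728 × 0.010 = 0.01728 m/d
v_s = q/n_e = 0.01728/0.13 = 0.1329 m/d
t = L / v = 1240 / 0.1329 = 9329 d
   = 9329 / 365 = 25.6 yr

25.6 years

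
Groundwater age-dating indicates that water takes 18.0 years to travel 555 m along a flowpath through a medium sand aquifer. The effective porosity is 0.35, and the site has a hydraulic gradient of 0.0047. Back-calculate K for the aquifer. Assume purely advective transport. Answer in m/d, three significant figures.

t = 18.0 years = 6570 d
v = L / t = 555 / 6570 = 0.08447 m/d
K = v · n / i = 0.08447 × 0.35 / 0.0047 = 6.29 m/d

6.29 m/d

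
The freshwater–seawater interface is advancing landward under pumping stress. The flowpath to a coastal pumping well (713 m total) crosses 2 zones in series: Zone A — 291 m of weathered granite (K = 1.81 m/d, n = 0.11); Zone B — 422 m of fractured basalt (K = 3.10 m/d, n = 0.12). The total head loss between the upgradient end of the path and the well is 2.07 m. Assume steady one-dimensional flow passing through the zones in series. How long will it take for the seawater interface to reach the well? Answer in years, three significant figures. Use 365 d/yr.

Steady 1-D flow in series ⇒ the Darcy flux q is identical in every zone and the zone head losses add (resistances L/K in series).
Σ(L/K) = 291/1.81 + 422/3.10 = 160.8 + 136.1 = 296.9 d
q = ΔH / Σ(L/K) = 2.07 / 296.9 = 0.006972 m/d (same in every zone)
Zone A: v = q/n = 0.006972/0.11 = 0.06338 m/d → t_A = 291/0.06338 = 4591 d
Zone B: v = q/n = 0.006972/0.12 = 0.05810 m/d → t_B = 422/0.05810 = 7263 d
Total t = 4591 + 7263 = 11850 d
   = 11850 / 365 = 32.5 yr

32.5 years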